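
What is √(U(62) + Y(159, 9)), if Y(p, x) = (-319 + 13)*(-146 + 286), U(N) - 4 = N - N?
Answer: 2*I*√10709 ≈ 206.97*I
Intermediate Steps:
U(N) = 4 (U(N) = 4 + (N - N) = 4 + 0 = 4)
Y(p, x) = -42840 (Y(p, x) = -306*140 = -42840)
√(U(62) + Y(159, 9)) = √(4 - 42840) = √(-42836) = 2*I*√10709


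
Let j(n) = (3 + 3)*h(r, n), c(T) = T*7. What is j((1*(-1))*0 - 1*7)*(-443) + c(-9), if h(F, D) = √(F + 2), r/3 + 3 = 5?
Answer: -63 - 5316*√2 ≈ -7581.0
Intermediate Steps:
r = 6 (r = -9 + 3*5 = -9 + 15 = 6)
h(F, D) = √(2 + F)
c(T) = 7*T
j(n) = 12*√2 (j(n) = (3 + 3)*√(2 + 6) = 6*√8 = 6*(2*√2) = 12*√2)
j((1*(-1))*0 - 1*7)*(-443) + c(-9) = (12*√2)*(-443) + 7*(-9) = -5316*√2 - 63 = -63 - 5316*√2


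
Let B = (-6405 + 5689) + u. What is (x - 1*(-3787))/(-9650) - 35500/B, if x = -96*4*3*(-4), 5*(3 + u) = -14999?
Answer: 155677837/17943210 ≈ 8.6761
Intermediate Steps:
u = -15014/5 (u = -3 + (⅕)*(-14999) = -3 - 14999/5 = -15014/5 ≈ -3002.8)
x = 4608 (x = -1152*(-4) = -96*(-48) = 4608)
B = -18594/5 (B = (-6405 + 5689) - 15014/5 = -716 - 15014/5 = -18594/5 ≈ -3718.8)
(x - 1*(-3787))/(-9650) - 35500/B = (4608 - 1*(-3787))/(-9650) - 35500/(-18594/5) = (4608 + 3787)*(-1/9650) - 35500*(-5/18594) = 8395*(-1/9650) + 88750/9297 = -1679/1930 + 88750/9297 = 155677837/17943210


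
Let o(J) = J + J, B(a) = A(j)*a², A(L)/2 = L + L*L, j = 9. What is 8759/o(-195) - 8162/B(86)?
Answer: -38879549/1730664 ≈ -22.465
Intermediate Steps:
A(L) = 2*L + 2*L² (A(L) = 2*(L + L*L) = 2*(L + L²) = 2*L + 2*L²)
B(a) = 180*a² (B(a) = (2*9*(1 + 9))*a² = (2*9*10)*a² = 180*a²)
o(J) = 2*J
8759/o(-195) - 8162/B(86) = 8759/((2*(-195))) - 8162/(180*86²) = 8759/(-390) - 8162/(180*7396) = 8759*(-1/390) - 8162/1331280 = -8759/390 - 8162*1/1331280 = -8759/390 - 4081/665640 = -38879549/1730664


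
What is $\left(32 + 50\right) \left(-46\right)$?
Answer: $-3772$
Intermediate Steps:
$\left(32 + 50\right) \left(-46\right) = 82 \left(-46\right) = -3772$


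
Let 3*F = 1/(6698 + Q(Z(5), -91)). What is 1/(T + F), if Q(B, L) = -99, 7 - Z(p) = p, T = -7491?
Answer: -19797/148299326 ≈ -0.00013349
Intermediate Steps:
Z(p) = 7 - p
F = 1/19797 (F = 1/(3*(6698 - 99)) = (⅓)/6599 = (⅓)*(1/6599) = 1/19797 ≈ 5.0513e-5)
1/(T + F) = 1/(-7491 + 1/19797) = 1/(-148299326/19797) = -19797/148299326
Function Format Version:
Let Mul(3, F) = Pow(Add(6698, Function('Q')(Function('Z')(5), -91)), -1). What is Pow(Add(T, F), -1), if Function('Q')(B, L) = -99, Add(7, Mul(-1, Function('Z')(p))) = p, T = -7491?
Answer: Rational(-19797, 148299326) ≈ -0.00013349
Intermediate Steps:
Function('Z')(p) = Add(7, Mul(-1, p))
F = Rational(1, 19797) (F = Mul(Rational(1, 3), Pow(Add(6698, -99), -1)) = Mul(Rational(1, 3), Pow(6599, -1)) = Mul(Rational(1, 3), Rational(1, 6599)) = Rational(1, 19797) ≈ 5.0513e-5)
Pow(Add(T, F), -1) = Pow(Add(-7491, Rational(1, 19797)), -1) = Pow(Rational(-148299326, 19797), -1) = Rational(-19797, 148299326)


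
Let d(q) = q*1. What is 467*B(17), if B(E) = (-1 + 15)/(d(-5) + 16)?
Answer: 6538/11 ≈ 594.36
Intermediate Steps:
d(q) = q
B(E) = 14/11 (B(E) = (-1 + 15)/(-5 + 16) = 14/11)
467*B(17) = 467*(14/11) = 6538/11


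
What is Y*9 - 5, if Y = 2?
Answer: 13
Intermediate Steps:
Y*9 - 5 = 2*9 - 5 = 18 - 5 = 13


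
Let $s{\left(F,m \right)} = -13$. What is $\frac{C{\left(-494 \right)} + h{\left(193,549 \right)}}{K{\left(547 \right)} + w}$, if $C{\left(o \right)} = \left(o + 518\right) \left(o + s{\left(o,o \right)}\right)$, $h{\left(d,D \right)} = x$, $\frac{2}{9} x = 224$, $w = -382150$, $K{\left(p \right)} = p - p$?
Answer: $\frac{1116}{38215} \approx 0.029203$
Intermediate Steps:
$K{\left(p \right)} = 0$
$x = 1008$ ($x = \frac{9}{2} \cdot 224 = 1008$)
$h{\left(d,D \right)} = 1008$
$C{\left(o \right)} = \left(-13 + o\right) \left(518 + o\right)$ ($C{\left(o \right)} = \left(o + 518\right) \left(o - 13\right) = \left(518 + o\right) \left(-13 + o\right) = \left(-13 + o\right) \left(518 + o\right)$)
$\frac{C{\left(-494 \right)} + h{\left(193,549 \right)}}{K{\left(547 \right)} + w} = \frac{\left(-6734 + \left(-494\right)^{2} + 505 \left(-494\right)\right) + 1008}{0 - 382150} = \frac{\left(-6734 + 244036 - 249470\right) + 1008}{-382150} = \left(-12168 + 1008\right) \left(- \frac{1}{382150}\right) = \left(-11160\right) \left(- \frac{1}{382150}\right) = \frac{1116}{38215}$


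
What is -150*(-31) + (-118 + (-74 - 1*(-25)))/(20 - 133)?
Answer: 525617/113 ≈ 4651.5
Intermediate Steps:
-150*(-31) + (-118 + (-74 - 1*(-25)))/(20 - 133) = 4650 + (-118 + (-74 + 25))/(-113) = 4650 + (-118 - 49)*(-1/113) = 4650 - 167*(-1/113) = 4650 + 167/113 = 525617/113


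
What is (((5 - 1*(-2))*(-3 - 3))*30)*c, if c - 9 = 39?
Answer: -60480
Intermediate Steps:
c = 48 (c = 9 + 39 = 48)
(((5 - 1*(-2))*(-3 - 3))*30)*c = (((5 - 1*(-2))*(-3 - 3))*30)*48 = (((5 + 2)*(-6))*30)*48 = ((7*(-6))*30)*48 = -42*30*48 = -1260*48 = -60480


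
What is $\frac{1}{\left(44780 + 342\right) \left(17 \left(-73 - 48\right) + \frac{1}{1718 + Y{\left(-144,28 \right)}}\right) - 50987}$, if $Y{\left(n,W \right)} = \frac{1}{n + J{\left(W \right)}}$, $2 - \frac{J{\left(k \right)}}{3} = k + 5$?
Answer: $- \frac{37015}{3437468848941} \approx -1.0768 \cdot 10^{-8}$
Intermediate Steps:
$J{\left(k \right)} = -9 - 3 k$ ($J{\left(k \right)} = 6 - 3 \left(k + 5\right) = 6 - 3 \left(5 + k\right) = 6 - \left(15 + 3 k\right) = -9 - 3 k$)
$Y{\left(n,W \right)} = \frac{1}{-9 + n - 3 W}$ ($Y{\left(n,W \right)} = \frac{1}{n - \left(9 + 3 W\right)} = \frac{1}{-9 + n - 3 W}$)
$\frac{1}{\left(44780 + 342\right) \left(17 \left(-73 - 48\right) + \frac{1}{1718 + Y{\left(-144,28 \right)}}\right) - 50987} = \frac{1}{\left(44780 + 342\right) \left(17 \left(-73 - 48\right) + \frac{1}{1718 + \frac{1}{-9 - 144 - 84}}\right) - 50987} = \frac{1}{45122 \left(17 \left(-121\right) + \frac{1}{1718 + \frac{1}{-9 - 144 - 84}}\right) - 50987} = \frac{1}{45122 \left(-2057 + \frac{1}{1718 + \frac{1}{-237}}\right) - 50987} = \frac{1}{45122 \left(-2057 + \frac{1}{1718 - \frac{1}{237}}\right) - 50987} = \frac{1}{45122 \left(-2057 + \frac{1}{\frac{407165}{237}}\right) - 50987} = \frac{1}{45122 \left(-2057 + \frac{237}{407165}\right) - 50987} = \frac{1}{45122 \left(- \frac{837538168}{407165}\right) - 50987} = \frac{1}{- \frac{3435581565136}{37015} - 50987} = \frac{1}{- \frac{3437468848941}{37015}} = - \frac{37015}{3437468848941}$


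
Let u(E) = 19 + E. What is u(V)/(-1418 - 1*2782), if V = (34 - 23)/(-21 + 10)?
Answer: -3/700 ≈ -0.0042857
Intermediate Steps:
V = -1 (V = 11/(-11) = 11*(-1/11) = -1)
u(V)/(-1418 - 1*2782) = (19 - 1)/(-1418 - 1*2782) = 18/(-1418 - 2782) = 18/(-4200) = 18*(-1/4200) = -3/700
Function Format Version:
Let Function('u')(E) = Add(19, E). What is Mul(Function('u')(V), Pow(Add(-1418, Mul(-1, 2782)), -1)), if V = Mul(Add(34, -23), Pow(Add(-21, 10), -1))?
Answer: Rational(-3, 700) ≈ -0.0042857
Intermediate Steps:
V = -1 (V = Mul(11, Pow(-11, -1)) = Mul(11, Rational(-1, 11)) = -1)
Mul(Function('u')(V), Pow(Add(-1418, Mul(-1, 2782)), -1)) = Mul(Add(19, -1), Pow(Add(-1418, Mul(-1, 2782)), -1)) = Mul(18, Pow(Add(-1418, -2782), -1)) = Mul(18, Pow(-4200, -1)) = Mul(18, Rational(-1, 4200)) = Rational(-3, 700)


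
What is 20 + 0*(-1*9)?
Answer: 20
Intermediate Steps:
20 + 0*(-1*9) = 20 + 0*(-9) = 20 + 0 = 20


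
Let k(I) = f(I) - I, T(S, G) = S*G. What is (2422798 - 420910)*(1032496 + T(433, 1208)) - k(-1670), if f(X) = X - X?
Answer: 3114056895610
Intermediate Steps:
f(X) = 0
T(S, G) = G*S
k(I) = -I (k(I) = 0 - I = -I)
(2422798 - 420910)*(1032496 + T(433, 1208)) - k(-1670) = (2422798 - 420910)*(1032496 + 1208*433) - (-1)*(-1670) = 2001888*(1032496 + 523064) - 1*1670 = 2001888*1555560 - 1670 = 3114056897280 - 1670 = 3114056895610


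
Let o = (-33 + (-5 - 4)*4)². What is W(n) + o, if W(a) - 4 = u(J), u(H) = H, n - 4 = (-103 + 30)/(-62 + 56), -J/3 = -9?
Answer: 4792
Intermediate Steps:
J = 27 (J = -3*(-9) = 27)
n = 97/6 (n = 4 + (-103 + 30)/(-62 + 56) = 4 - 73/(-6) = 4 - 73*(-⅙) = 4 + 73/6 = 97/6 ≈ 16.167)
W(a) = 31 (W(a) = 4 + 27 = 31)
o = 4761 (o = (-33 - 9*4)² = (-33 - 36)² = (-69)² = 4761)
W(n) + o = 31 + 4761 = 4792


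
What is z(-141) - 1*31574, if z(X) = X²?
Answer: -11693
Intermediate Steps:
z(-141) - 1*31574 = (-141)² - 1*31574 = 19881 - 31574 = -11693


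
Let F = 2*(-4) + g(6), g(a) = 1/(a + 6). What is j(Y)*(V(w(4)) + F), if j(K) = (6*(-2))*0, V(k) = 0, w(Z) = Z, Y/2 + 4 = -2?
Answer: 0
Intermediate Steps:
Y = -12 (Y = -8 + 2*(-2) = -8 - 4 = -12)
g(a) = 1/(6 + a)
F = -95/12 (F = 2*(-4) + 1/(6 + 6) = -8 + 1/12 = -95/12 ≈ -7.9167)
j(K) = 0 (j(K) = -12*0 = 0)
j(Y)*(V(w(4)) + F) = 0*(0 - 95/12) = 0*(-95/12) = 0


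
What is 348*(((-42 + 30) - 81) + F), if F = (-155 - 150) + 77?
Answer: -111708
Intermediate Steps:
F = -228 (F = -305 + 77 = -228)
348*(((-42 + 30) - 81) + F) = 348*(((-42 + 30) - 81) - 228) = 348*((-12 - 81) - 228) = 348*(-93 - 228) = 348*(-321) = -111708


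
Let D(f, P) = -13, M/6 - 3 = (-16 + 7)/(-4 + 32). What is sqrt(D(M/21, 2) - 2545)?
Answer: I*sqrt(2558) ≈ 50.577*I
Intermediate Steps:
M = 225/14 (M = 18 + 6*((-16 + 7)/(-4 + 32)) = 18 + 6*(-9/28) = 18 - 27/14 = 225/14 ≈ 16.071)
sqrt(D(M/21, 2) - 2545) = sqrt(-13 - 2545) = sqrt(-2558) = I*sqrt(2558)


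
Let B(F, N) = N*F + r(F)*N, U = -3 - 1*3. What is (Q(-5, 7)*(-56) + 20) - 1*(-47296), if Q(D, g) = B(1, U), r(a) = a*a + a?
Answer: 48324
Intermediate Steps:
U = -6 (U = -3 - 3 = -6)
r(a) = a + a² (r(a) = a² + a = a + a²)
B(F, N) = F*N + F*N*(1 + F) (B(F, N) = N*F + (F*(1 + F))*N = F*N + F*N*(1 + F))
Q(D, g) = -18 (Q(D, g) = 1*(-6)*(2 + 1) = 1*(-6)*3 = -18)
(Q(-5, 7)*(-56) + 20) - 1*(-47296) = (-18*(-56) + 20) - 1*(-47296) = (1008 + 20) + 47296 = 1028 + 47296 = 48324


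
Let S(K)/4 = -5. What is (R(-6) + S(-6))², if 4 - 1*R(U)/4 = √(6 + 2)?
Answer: 144 + 64*√2 ≈ 234.51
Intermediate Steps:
R(U) = 16 - 8*√2 (R(U) = 16 - 4*√(6 + 2) = 16 - 8*√2)
S(K) = -20 (S(K) = 4*(-5) = -20)
(R(-6) + S(-6))² = ((16 - 8*√2) - 20)² = (-4 - 8*√2)²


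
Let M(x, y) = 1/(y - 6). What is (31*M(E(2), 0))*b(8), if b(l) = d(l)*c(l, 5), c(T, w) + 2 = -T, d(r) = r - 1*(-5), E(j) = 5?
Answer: 2015/3 ≈ 671.67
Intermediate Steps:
d(r) = 5 + r (d(r) = r + 5 = 5 + r)
M(x, y) = 1/(-6 + y)
c(T, w) = -2 - T
b(l) = (-2 - l)*(5 + l) (b(l) = (5 + l)*(-2 - l) = (-2 - l)*(5 + l))
(31*M(E(2), 0))*b(8) = (31/(-6 + 0))*(-(2 + 8)*(5 + 8)) = (31/(-6))*(-1*10*13) = (31*(-⅙))*(-130) = -31/6*(-130) = 2015/3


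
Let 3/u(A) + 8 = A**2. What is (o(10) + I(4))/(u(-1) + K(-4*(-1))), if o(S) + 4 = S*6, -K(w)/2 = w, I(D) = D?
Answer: -420/59 ≈ -7.1186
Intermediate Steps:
u(A) = 3/(-8 + A**2)
K(w) = -2*w
o(S) = -4 + 6*S (o(S) = -4 + S*6 = -4 + 6*S)
(o(10) + I(4))/(u(-1) + K(-4*(-1))) = ((-4 + 6*10) + 4)/(3/(-8 + (-1)**2) - (-8)*(-1)) = ((-4 + 60) + 4)/(3/(-8 + 1) - 2*4) = (56 + 4)/(3/(-7) - 8) = 60/(3*(-1/7) - 8) = 60/(-3/7 - 8) = 60/(-59/7) = 60*(-7/59) = -420/59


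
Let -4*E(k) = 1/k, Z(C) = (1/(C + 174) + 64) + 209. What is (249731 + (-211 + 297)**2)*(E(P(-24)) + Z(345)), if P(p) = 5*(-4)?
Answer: 971559426331/13840 ≈ 7.0199e+7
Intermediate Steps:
P(p) = -20
Z(C) = 273 + 1/(174 + C) (Z(C) = (1/(174 + C) + 64) + 209 = (64 + 1/(174 + C)) + 209 = 273 + 1/(174 + C))
E(k) = -1/(4*k)
(249731 + (-211 + 297)**2)*(E(P(-24)) + Z(345)) = (249731 + (-211 + 297)**2)*(-1/4/(-20) + (47503 + 273*345)/(174 + 345)) = (249731 + 86**2)*(-1/4*(-1/20) + (47503 + 94185)/519) = (249731 + 7396)*(1/80 + (1/519)*141688) = 257127*(1/80 + 141688/519) = 257127*(11335559/41520) = 971559426331/13840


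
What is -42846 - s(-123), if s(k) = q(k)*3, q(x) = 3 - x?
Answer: -43224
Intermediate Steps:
s(k) = 9 - 3*k (s(k) = (3 - k)*3 = 9 - 3*k)
-42846 - s(-123) = -42846 - (9 - 3*(-123)) = -42846 - (9 + 369) = -42846 - 1*378 = -42846 - 378 = -43224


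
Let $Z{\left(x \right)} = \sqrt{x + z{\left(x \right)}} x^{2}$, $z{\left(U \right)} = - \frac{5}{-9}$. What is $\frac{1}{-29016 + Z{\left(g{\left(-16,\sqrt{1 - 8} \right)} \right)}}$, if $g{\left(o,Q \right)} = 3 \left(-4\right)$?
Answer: $- \frac{403}{11696744} - \frac{i \sqrt{103}}{17545116} \approx -3.4454 \cdot 10^{-5} - 5.7844 \cdot 10^{-7} i$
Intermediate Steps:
$z{\left(U \right)} = \frac{5}{9}$ ($z{\left(U \right)} = \left(-5\right) \left(- \frac{1}{9}\right) = \frac{5}{9}$)
$g{\left(o,Q \right)} = -12$
$Z{\left(x \right)} = x^{2} \sqrt{\frac{5}{9} + x}$ ($Z{\left(x \right)} = \sqrt{x + \frac{5}{9}} x^{2} = \sqrt{\frac{5}{9} + x} x^{2} = x^{2} \sqrt{\frac{5}{9} + x}$)
$\frac{1}{-29016 + Z{\left(g{\left(-16,\sqrt{1 - 8} \right)} \right)}} = \frac{1}{-29016 + \frac{\left(-12\right)^{2} \sqrt{5 + 9 \left(-12\right)}}{3}} = \frac{1}{-29016 + \frac{1}{3} \cdot 144 \sqrt{5 - 108}} = \frac{1}{-29016 + \frac{1}{3} \cdot 144 \sqrt{-103}} = \frac{1}{-29016 + \frac{1}{3} \cdot 144 i \sqrt{103}} = \frac{1}{-29016 + 48 i \sqrt{103}}$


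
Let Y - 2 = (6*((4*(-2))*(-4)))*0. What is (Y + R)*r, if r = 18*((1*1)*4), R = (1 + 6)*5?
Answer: 2664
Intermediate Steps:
R = 35 (R = 7*5 = 35)
r = 72 (r = 18*(1*4) = 18*4 = 72)
Y = 2 (Y = 2 + (6*((4*(-2))*(-4)))*0 = 2 + (6*(-8*(-4)))*0 = 2 + (6*32)*0 = 2 + 192*0 = 2 + 0 = 2)
(Y + R)*r = (2 + 35)*72 = 37*72 = 2664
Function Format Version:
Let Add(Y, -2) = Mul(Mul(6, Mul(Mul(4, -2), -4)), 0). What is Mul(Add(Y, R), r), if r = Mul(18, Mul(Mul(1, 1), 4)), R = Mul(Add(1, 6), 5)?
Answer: 2664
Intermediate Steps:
R = 35 (R = Mul(7, 5) = 35)
r = 72 (r = Mul(18, Mul(1, 4)) = Mul(18, 4) = 72)
Y = 2 (Y = Add(2, Mul(Mul(6, Mul(Mul(4, -2), -4)), 0)) = Add(2, Mul(Mul(6, Mul(-8, -4)), 0)) = Add(2, Mul(Mul(6, 32), 0)) = Add(2, Mul(192, 0)) = Add(2, 0) = 2)
Mul(Add(Y, R), r) = Mul(Add(2, 35), 72) = Mul(37, 72) = 2664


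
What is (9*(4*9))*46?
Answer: 14904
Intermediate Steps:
(9*(4*9))*46 = (9*36)*46 = 324*46 = 14904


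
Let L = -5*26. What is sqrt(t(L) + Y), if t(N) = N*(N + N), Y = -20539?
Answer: sqrt(13261) ≈ 115.16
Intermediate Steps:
L = -130
t(N) = 2*N**2 (t(N) = N*(2*N) = 2*N**2)
sqrt(t(L) + Y) = sqrt(2*(-130)**2 - 20539) = sqrt(2*16900 - 20539) = sqrt(33800 - 20539) = sqrt(13261)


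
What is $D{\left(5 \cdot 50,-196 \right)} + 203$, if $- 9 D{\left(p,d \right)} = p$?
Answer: $\frac{1577}{9} \approx 175.22$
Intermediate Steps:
$D{\left(p,d \right)} = - \frac{p}{9}$
$D{\left(5 \cdot 50,-196 \right)} + 203 = - \frac{5 \cdot 50}{9} + 203 = \left(- \frac{1}{9}\right) 250 + 203 = - \frac{250}{9} + 203 = \frac{1577}{9}$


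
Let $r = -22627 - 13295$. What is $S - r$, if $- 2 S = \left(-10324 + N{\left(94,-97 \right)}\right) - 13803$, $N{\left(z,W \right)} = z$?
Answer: $\frac{95877}{2} \approx 47939.0$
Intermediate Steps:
$r = -35922$ ($r = -22627 - 13295 = -35922$)
$S = \frac{24033}{2}$ ($S = - \frac{\left(-10324 + 94\right) - 13803}{2} = - \frac{-10230 - 13803}{2} = \left(- \frac{1}{2}\right) \left(-24033\right) = \frac{24033}{2} \approx 12017.0$)
$S - r = \frac{24033}{2} - -35922 = \frac{24033}{2} + 35922 = \frac{95877}{2}$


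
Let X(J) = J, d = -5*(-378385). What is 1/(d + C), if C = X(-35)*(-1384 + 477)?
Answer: 1/1923670 ≈ 5.1984e-7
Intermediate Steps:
d = 1891925
C = 31745 (C = -35*(-1384 + 477) = -35*(-907) = 31745)
1/(d + C) = 1/(1891925 + 31745) = 1/1923670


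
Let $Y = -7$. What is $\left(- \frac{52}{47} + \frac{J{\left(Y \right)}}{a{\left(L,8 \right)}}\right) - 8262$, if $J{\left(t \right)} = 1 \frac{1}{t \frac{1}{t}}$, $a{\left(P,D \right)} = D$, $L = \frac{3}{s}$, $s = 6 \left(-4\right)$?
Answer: $- \frac{3106881}{376} \approx -8263.0$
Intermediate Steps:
$s = -24$
$L = - \frac{1}{8}$ ($L = \frac{3}{-24} = 3 \left(- \frac{1}{24}\right) = - \frac{1}{8} \approx -0.125$)
$J{\left(t \right)} = 1$ ($J{\left(t \right)} = 1 \cdot 1^{-1} = 1 \cdot 1 = 1$)
$\left(- \frac{52}{47} + \frac{J{\left(Y \right)}}{a{\left(L,8 \right)}}\right) - 8262 = \left(- \frac{52}{47} + 1 \cdot \frac{1}{8}\right) - 8262 = \left(\left(-52\right) \frac{1}{47} + 1 \cdot \frac{1}{8}\right) - 8262 = \left(- \frac{52}{47} + \frac{1}{8}\right) - 8262 = - \frac{369}{376} - 8262 = - \frac{3106881}{376}$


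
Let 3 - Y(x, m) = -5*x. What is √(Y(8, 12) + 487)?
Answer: √530 ≈ 23.022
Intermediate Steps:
Y(x, m) = 3 + 5*x (Y(x, m) = 3 - (-5)*x = 3 + 5*x)
√(Y(8, 12) + 487) = √((3 + 5*8) + 487) = √((3 + 40) + 487) = √(43 + 487) = √530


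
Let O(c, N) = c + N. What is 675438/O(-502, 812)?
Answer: 337719/155 ≈ 2178.8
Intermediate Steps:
O(c, N) = N + c
675438/O(-502, 812) = 675438/(812 - 502) = 675438/310 = 675438*(1/310) = 337719/155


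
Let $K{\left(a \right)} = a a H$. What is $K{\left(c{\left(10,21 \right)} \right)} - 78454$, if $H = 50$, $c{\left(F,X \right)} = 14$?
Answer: $-68654$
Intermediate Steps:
$K{\left(a \right)} = 50 a^{2}$ ($K{\left(a \right)} = a a 50 = a^{2} \cdot 50 = 50 a^{2}$)
$K{\left(c{\left(10,21 \right)} \right)} - 78454 = 50 \cdot 14^{2} - 78454 = 50 \cdot 196 - 78454 = 9800 - 78454 = -68654$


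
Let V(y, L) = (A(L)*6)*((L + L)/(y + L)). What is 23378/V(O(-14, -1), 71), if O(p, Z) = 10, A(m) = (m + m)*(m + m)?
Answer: 315603/2863288 ≈ 0.11022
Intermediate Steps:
A(m) = 4*m² (A(m) = (2*m)*(2*m) = 4*m²)
V(y, L) = 48*L³/(L + y) (V(y, L) = ((4*L²)*6)*((L + L)/(y + L)) = (24*L²)*((2*L)/(L + y)) = (24*L²)*(2*L/(L + y)) = 48*L³/(L + y))
23378/V(O(-14, -1), 71) = 23378/((48*71³/(71 + 10))) = 23378/((48*357911/81)) = 23378/((48*357911*(1/81))) = 23378/(5726576/27) = 23378*(27/5726576) = 315603/2863288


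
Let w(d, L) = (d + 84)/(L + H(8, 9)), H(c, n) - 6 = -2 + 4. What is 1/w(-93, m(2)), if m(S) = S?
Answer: -10/9 ≈ -1.1111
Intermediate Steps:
H(c, n) = 8 (H(c, n) = 6 + (-2 + 4) = 6 + 2 = 8)
w(d, L) = (84 + d)/(8 + L) (w(d, L) = (d + 84)/(L + 8) = (84 + d)/(8 + L))
1/w(-93, m(2)) = 1/((84 - 93)/(8 + 2)) = 1/(-9/10) = -10/9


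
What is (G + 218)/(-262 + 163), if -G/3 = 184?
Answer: 334/99 ≈ 3.3737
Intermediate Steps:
G = -552 (G = -3*184 = -552)
(G + 218)/(-262 + 163) = (-552 + 218)/(-262 + 163) = -334/(-99) = -1/99*(-334) = 334/99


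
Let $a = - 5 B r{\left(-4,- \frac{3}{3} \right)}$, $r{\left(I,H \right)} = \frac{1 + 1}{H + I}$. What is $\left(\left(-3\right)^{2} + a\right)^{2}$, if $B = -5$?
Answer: $1$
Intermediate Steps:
$r{\left(I,H \right)} = \frac{2}{H + I}$
$a = -10$ ($a = \left(-5\right) \left(-5\right) \frac{2}{- \frac{3}{3} - 4} = 25 \frac{2}{\left(-3\right) \frac{1}{3} - 4} = 25 \frac{2}{-1 - 4} = 25 \frac{2}{-5} = 25 \cdot 2 \left(- \frac{1}{5}\right) = 25 \left(- \frac{2}{5}\right) = -10$)
$\left(\left(-3\right)^{2} + a\right)^{2} = \left(\left(-3\right)^{2} - 10\right)^{2} = \left(9 - 10\right)^{2} = \left(-1\right)^{2} = 1$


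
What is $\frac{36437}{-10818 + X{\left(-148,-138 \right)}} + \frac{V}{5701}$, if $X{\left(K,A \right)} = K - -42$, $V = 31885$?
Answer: $\frac{140584403}{62277724} \approx 2.2574$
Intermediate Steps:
$X{\left(K,A \right)} = 42 + K$ ($X{\left(K,A \right)} = K + 42 = 42 + K$)
$\frac{36437}{-10818 + X{\left(-148,-138 \right)}} + \frac{V}{5701} = \frac{36437}{-10818 + \left(42 - 148\right)} + \frac{31885}{5701} = \frac{36437}{-10818 - 106} + 31885 \cdot \frac{1}{5701} = \frac{36437}{-10924} + \frac{31885}{5701} = 36437 \left(- \frac{1}{10924}\right) + \frac{31885}{5701} = - \frac{36437}{10924} + \frac{31885}{5701} = \frac{140584403}{62277724}$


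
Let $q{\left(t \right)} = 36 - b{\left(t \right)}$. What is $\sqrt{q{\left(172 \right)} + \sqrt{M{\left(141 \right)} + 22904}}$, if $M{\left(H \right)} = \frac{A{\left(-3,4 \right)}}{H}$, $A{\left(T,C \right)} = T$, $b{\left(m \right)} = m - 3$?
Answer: $\frac{\sqrt{-293797 + 47 \sqrt{50594889}}}{47} \approx 4.2826$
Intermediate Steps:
$b{\left(m \right)} = -3 + m$
$q{\left(t \right)} = 39 - t$ ($q{\left(t \right)} = 36 - \left(-3 + t\right) = 39 - t$)
$M{\left(H \right)} = - \frac{3}{H}$
$\sqrt{q{\left(172 \right)} + \sqrt{M{\left(141 \right)} + 22904}} = \sqrt{\left(39 - 172\right) + \sqrt{- \frac{3}{141} + 22904}} = \sqrt{\left(39 - 172\right) + \sqrt{\left(-3\right) \frac{1}{141} + 22904}} = \sqrt{-133 + \sqrt{- \frac{1}{47} + 22904}} = \sqrt{-133 + \sqrt{\frac{1076487}{47}}} = \sqrt{-133 + \frac{\sqrt{50594889}}{47}}$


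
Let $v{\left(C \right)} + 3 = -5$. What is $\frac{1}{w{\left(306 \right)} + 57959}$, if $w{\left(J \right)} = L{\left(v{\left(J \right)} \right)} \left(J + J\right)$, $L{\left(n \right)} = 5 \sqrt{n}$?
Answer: $\frac{57959}{3434154481} - \frac{6120 i \sqrt{2}}{3434154481} \approx 1.6877 \cdot 10^{-5} - 2.5203 \cdot 10^{-6} i$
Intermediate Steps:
$v{\left(C \right)} = -8$ ($v{\left(C \right)} = -3 - 5 = -8$)
$w{\left(J \right)} = 20 i J \sqrt{2}$ ($w{\left(J \right)} = 5 \sqrt{-8} \left(J + J\right) = 5 \cdot 2 i \sqrt{2} \cdot 2 J = 10 i \sqrt{2} \cdot 2 J = 20 i J \sqrt{2}$)
$\frac{1}{w{\left(306 \right)} + 57959} = \frac{1}{20 i 306 \sqrt{2} + 57959} = \frac{1}{6120 i \sqrt{2} + 57959} = \frac{1}{57959 + 6120 i \sqrt{2}}$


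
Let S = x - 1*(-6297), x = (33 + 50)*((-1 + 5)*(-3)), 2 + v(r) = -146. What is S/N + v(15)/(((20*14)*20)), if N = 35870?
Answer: 609421/5021800 ≈ 0.12136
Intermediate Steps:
v(r) = -148 (v(r) = -2 - 146 = -148)
x = -996 (x = 83*(4*(-3)) = 83*(-12) = -996)
S = 5301 (S = -996 - 1*(-6297) = -996 + 6297 = 5301)
S/N + v(15)/(((20*14)*20)) = 5301/35870 - 148/((20*14)*20) = 5301*(1/35870) - 148/(280*20) = 5301/35870 - 148/5600 = 5301/35870 - 148*1/5600 = 5301/35870 - 37/1400 = 609421/5021800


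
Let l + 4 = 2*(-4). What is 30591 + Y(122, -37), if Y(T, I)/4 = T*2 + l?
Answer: 31519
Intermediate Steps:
l = -12 (l = -4 + 2*(-4) = -4 - 8 = -12)
Y(T, I) = -48 + 8*T (Y(T, I) = 4*(T*2 - 12) = 4*(2*T - 12) = 4*(-12 + 2*T) = -48 + 8*T)
30591 + Y(122, -37) = 30591 + (-48 + 8*122) = 30591 + (-48 + 976) = 30591 + 928 = 31519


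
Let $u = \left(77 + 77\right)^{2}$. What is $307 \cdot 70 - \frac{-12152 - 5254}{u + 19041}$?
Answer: $\frac{918865336}{42757} \approx 21490.0$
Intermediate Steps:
$u = 23716$ ($u = 154^{2} = 23716$)
$307 \cdot 70 - \frac{-12152 - 5254}{u + 19041} = 307 \cdot 70 - \frac{-12152 - 5254}{23716 + 19041} = 21490 - - \frac{17406}{42757} = 21490 + \frac{17406}{42757} = \frac{918865336}{42757}$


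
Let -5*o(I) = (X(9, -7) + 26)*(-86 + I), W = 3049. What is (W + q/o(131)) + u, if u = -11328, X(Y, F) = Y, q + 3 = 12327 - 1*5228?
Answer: -2614981/315 ≈ -8301.5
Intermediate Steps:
q = 7096 (q = -3 + (12327 - 1*5228) = -3 + (12327 - 5228) = -3 + 7099 = 7096)
o(I) = 602 - 7*I (o(I) = -(9 + 26)*(-86 + I)/5 = -7*(-86 + I) = -(-3010 + 35*I)/5 = 602 - 7*I)
(W + q/o(131)) + u = (3049 + 7096/(602 - 7*131)) - 11328 = (3049 + 7096/(602 - 917)) - 11328 = (3049 + 7096/(-315)) - 11328 = (3049 + 7096*(-1/315)) - 11328 = (3049 - 7096/315) - 11328 = 953339/315 - 11328 = -2614981/315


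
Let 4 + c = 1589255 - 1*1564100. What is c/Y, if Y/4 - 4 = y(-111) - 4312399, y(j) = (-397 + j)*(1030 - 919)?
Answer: -25151/17475132 ≈ -0.0014392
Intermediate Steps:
c = 25151 (c = -4 + (1589255 - 1*1564100) = -4 + (1589255 - 1564100) = -4 + 25155 = 25151)
y(j) = -44067 + 111*j (y(j) = (-397 + j)*111 = -44067 + 111*j)
Y = -17475132 (Y = 16 + 4*((-44067 + 111*(-111)) - 4312399) = 16 + 4*((-44067 - 12321) - 4312399) = 16 + 4*(-56388 - 4312399) = 16 + 4*(-4368787) = 16 - 17475148 = -17475132)
c/Y = 25151/(-17475132) = 25151*(-1/17475132) = -25151/17475132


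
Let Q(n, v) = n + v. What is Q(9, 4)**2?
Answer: 169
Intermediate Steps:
Q(9, 4)**2 = (9 + 4)**2 = 13**2 = 169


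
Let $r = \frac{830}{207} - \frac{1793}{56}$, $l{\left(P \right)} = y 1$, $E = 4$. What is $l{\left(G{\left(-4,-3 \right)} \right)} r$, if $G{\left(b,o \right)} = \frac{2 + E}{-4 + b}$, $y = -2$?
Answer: $\frac{324671}{5796} \approx 56.016$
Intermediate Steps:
$G{\left(b,o \right)} = \frac{6}{-4 + b}$ ($G{\left(b,o \right)} = \frac{2 + 4}{-4 + b} = \frac{6}{-4 + b}$)
$l{\left(P \right)} = -2$ ($l{\left(P \right)} = \left(-2\right) 1 = -2$)
$r = - \frac{324671}{11592}$ ($r = 830 \cdot \frac{1}{207} - \frac{1793}{56} = \frac{830}{207} - \frac{1793}{56} = - \frac{324671}{11592} \approx -28.008$)
$l{\left(G{\left(-4,-3 \right)} \right)} r = \left(-2\right) \left(- \frac{324671}{11592}\right) = \frac{324671}{5796}$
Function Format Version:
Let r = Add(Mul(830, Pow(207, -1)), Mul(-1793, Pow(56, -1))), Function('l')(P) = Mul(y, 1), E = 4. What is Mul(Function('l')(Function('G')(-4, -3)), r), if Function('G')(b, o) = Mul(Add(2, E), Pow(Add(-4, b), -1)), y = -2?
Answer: Rational(324671, 5796) ≈ 56.016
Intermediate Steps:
Function('G')(b, o) = Mul(6, Pow(Add(-4, b), -1)) (Function('G')(b, o) = Mul(Add(2, 4), Pow(Add(-4, b), -1)) = Mul(6, Pow(Add(-4, b), -1)))
Function('l')(P) = -2 (Function('l')(P) = Mul(-2, 1) = -2)
r = Rational(-324671, 11592) (r = Add(Mul(830, Rational(1, 207)), Mul(-1793, Rational(1, 56))) = Add(Rational(830, 207), Rational(-1793, 56)) = Rational(-324671, 11592) ≈ -28.008)
Mul(Function('l')(Function('G')(-4, -3)), r) = Mul(-2, Rational(-324671, 11592)) = Rational(324671, 5796)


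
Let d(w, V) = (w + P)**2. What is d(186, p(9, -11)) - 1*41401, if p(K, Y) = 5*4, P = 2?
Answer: -6057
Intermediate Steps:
p(K, Y) = 20
d(w, V) = (2 + w)**2 (d(w, V) = (w + 2)**2 = (2 + w)**2)
d(186, p(9, -11)) - 1*41401 = (2 + 186)**2 - 1*41401 = 188**2 - 41401 = 35344 - 41401 = -6057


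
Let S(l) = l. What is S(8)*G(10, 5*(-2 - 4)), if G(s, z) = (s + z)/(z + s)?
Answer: 8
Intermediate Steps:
G(s, z) = 1 (G(s, z) = (s + z)/(s + z) = 1)
S(8)*G(10, 5*(-2 - 4)) = 8*1 = 8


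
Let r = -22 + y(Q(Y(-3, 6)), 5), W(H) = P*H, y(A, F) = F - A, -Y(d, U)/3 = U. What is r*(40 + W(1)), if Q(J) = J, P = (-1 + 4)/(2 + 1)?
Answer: 41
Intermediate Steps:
Y(d, U) = -3*U
P = 1 (P = 3/3 = 3*(⅓) = 1)
W(H) = H (W(H) = 1*H = H)
r = 1 (r = -22 + (5 - (-3)*6) = -22 + (5 - 1*(-18)) = -22 + (5 + 18) = -22 + 23 = 1)
r*(40 + W(1)) = 1*(40 + 1) = 1*41 = 41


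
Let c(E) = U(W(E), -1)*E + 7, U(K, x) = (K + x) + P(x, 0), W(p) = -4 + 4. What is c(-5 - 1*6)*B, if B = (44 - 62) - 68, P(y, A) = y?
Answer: -2494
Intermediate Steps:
W(p) = 0
U(K, x) = K + 2*x (U(K, x) = (K + x) + x = K + 2*x)
B = -86 (B = -18 - 68 = -86)
c(E) = 7 - 2*E (c(E) = (0 + 2*(-1))*E + 7 = (0 - 2)*E + 7 = -2*E + 7 = 7 - 2*E)
c(-5 - 1*6)*B = (7 - 2*(-5 - 1*6))*(-86) = (7 - 2*(-5 - 6))*(-86) = (7 - 2*(-11))*(-86) = (7 + 22)*(-86) = 29*(-86) = -2494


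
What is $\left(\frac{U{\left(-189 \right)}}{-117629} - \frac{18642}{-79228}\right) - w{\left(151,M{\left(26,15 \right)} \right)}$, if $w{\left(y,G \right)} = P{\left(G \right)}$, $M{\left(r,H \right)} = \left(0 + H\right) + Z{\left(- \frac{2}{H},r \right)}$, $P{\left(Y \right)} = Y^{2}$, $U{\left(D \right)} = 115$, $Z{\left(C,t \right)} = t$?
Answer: $- \frac{7831956636987}{4659755206} \approx -1680.8$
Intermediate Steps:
$M{\left(r,H \right)} = H + r$ ($M{\left(r,H \right)} = \left(0 + H\right) + r = H + r$)
$w{\left(y,G \right)} = G^{2}$
$\left(\frac{U{\left(-189 \right)}}{-117629} - \frac{18642}{-79228}\right) - w{\left(151,M{\left(26,15 \right)} \right)} = \left(\frac{115}{-117629} - \frac{18642}{-79228}\right) - \left(15 + 26\right)^{2} = \left(115 \left(- \frac{1}{117629}\right) - - \frac{9321}{39614}\right) - 41^{2} = \left(- \frac{115}{117629} + \frac{9321}{39614}\right) - 1681 = \frac{1091864299}{4659755206} - 1681 = - \frac{7831956636987}{4659755206}$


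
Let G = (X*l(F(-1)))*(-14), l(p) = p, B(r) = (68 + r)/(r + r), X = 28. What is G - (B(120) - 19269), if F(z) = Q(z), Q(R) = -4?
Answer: 1250173/60 ≈ 20836.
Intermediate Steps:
F(z) = -4
B(r) = (68 + r)/(2*r) (B(r) = (68 + r)/((2*r)) = (68 + r)*(1/(2*r)) = (68 + r)/(2*r))
G = 1568 (G = (28*(-4))*(-14) = -112*(-14) = 1568)
G - (B(120) - 19269) = 1568 - ((½)*(68 + 120)/120 - 19269) = 1568 - ((½)*(1/120)*188 - 19269) = 1568 - (47/60 - 19269) = 1568 - 1*(-1156093/60) = 1568 + 1156093/60 = 1250173/60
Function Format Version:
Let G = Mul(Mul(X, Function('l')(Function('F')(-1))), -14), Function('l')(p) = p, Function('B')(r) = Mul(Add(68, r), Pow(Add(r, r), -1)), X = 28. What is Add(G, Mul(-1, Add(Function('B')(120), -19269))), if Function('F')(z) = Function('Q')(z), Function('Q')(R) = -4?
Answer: Rational(1250173, 60) ≈ 20836.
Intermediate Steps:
Function('F')(z) = -4
Function('B')(r) = Mul(Rational(1, 2), Pow(r, -1), Add(68, r)) (Function('B')(r) = Mul(Add(68, r), Pow(Mul(2, r), -1)) = Mul(Add(68, r), Mul(Rational(1, 2), Pow(r, -1))) = Mul(Rational(1, 2), Pow(r, -1), Add(68, r)))
G = 1568 (G = Mul(Mul(28, -4), -14) = Mul(-112, -14) = 1568)
Add(G, Mul(-1, Add(Function('B')(120), -19269))) = Add(1568, Mul(-1, Add(Mul(Rational(1, 2), Pow(120, -1), Add(68, 120)), -19269))) = Add(1568, Mul(-1, Add(Mul(Rational(1, 2), Rational(1, 120), 188), -19269))) = Add(1568, Mul(-1, Add(Rational(47, 60), -19269))) = Add(1568, Mul(-1, Rational(-1156093, 60))) = Add(1568, Rational(1156093, 60)) = Rational(1250173, 60)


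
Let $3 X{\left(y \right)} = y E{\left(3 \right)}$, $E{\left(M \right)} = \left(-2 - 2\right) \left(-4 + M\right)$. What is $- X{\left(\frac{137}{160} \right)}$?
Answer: $- \frac{137}{120} \approx -1.1417$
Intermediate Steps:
$E{\left(M \right)} = 16 - 4 M$ ($E{\left(M \right)} = - 4 \left(-4 + M\right) = 16 - 4 M$)
$X{\left(y \right)} = \frac{4 y}{3}$ ($X{\left(y \right)} = \frac{y \left(16 - 12\right)}{3} = \frac{y 4}{3} = \frac{4 y}{3}$)
$- X{\left(\frac{137}{160} \right)} = - \frac{4 \cdot \frac{137}{160}}{3} = - \frac{4 \cdot 137 \cdot \frac{1}{160}}{3} = - \frac{4 \cdot 137}{3 \cdot 160} = \left(-1\right) \frac{137}{120} = - \frac{137}{120}$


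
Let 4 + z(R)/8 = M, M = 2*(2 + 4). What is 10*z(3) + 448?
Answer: 1088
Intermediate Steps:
M = 12 (M = 2*6 = 12)
z(R) = 64 (z(R) = -32 + 8*12 = -32 + 96 = 64)
10*z(3) + 448 = 10*64 + 448 = 640 + 448 = 1088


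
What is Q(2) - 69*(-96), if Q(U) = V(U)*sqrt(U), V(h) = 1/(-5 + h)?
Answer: 6624 - sqrt(2)/3 ≈ 6623.5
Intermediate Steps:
Q(U) = sqrt(U)/(-5 + U)
Q(2) - 69*(-96) = sqrt(2)/(-5 + 2) - 69*(-96) = sqrt(2)/(-3) + 6624 = sqrt(2)*(-1/3) + 6624 = -sqrt(2)/3 + 6624 = 6624 - sqrt(2)/3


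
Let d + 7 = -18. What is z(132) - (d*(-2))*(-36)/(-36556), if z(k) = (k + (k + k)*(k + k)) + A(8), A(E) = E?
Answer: 638230754/9139 ≈ 69836.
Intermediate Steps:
d = -25 (d = -7 - 18 = -25)
z(k) = 8 + k + 4*k² (z(k) = (k + (k + k)*(k + k)) + 8 = (k + (2*k)*(2*k)) + 8 = (k + 4*k²) + 8 = 8 + k + 4*k²)
z(132) - (d*(-2))*(-36)/(-36556) = (8 + 132 + 4*132²) - -25*(-2)*(-36)/(-36556) = (8 + 132 + 4*17424) - 50*(-36)*(-1)/36556 = (8 + 132 + 69696) - (-1800)*(-1)/36556 = 69836 - 1*450/9139 = 69836 - 450/9139 = 638230754/9139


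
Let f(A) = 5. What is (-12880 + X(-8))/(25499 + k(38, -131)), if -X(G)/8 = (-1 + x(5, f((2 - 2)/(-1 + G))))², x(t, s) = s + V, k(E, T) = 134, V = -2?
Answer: -12912/25633 ≈ -0.50373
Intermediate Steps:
x(t, s) = -2 + s (x(t, s) = s - 2 = -2 + s)
X(G) = -32 (X(G) = -8*(-1 + (-2 + 5))² = -8*(-1 + 3)² = -8*2² = -8*4 = -32)
(-12880 + X(-8))/(25499 + k(38, -131)) = (-12880 - 32)/(25499 + 134) = -12912/25633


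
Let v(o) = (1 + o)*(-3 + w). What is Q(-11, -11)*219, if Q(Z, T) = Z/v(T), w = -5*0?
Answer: -803/10 ≈ -80.300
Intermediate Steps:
w = 0
v(o) = -3 - 3*o (v(o) = (1 + o)*(-3 + 0) = (1 + o)*(-3) = -3 - 3*o)
Q(Z, T) = Z/(-3 - 3*T)
Q(-11, -11)*219 = ((⅓)*(-11)/(-1 - 1*(-11)))*219 = ((⅓)*(-11)/(-1 + 11))*219 = ((⅓)*(-11)/10)*219 = ((⅓)*(-11)*(⅒))*219 = -11/30*219 = -803/10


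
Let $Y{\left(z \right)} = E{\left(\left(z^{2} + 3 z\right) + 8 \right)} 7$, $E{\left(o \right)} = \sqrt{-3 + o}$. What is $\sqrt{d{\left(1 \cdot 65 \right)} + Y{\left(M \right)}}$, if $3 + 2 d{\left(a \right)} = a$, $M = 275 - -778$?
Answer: $\sqrt{31 + 7 \sqrt{1111973}} \approx 86.096$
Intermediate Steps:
$M = 1053$ ($M = 275 + 778 = 1053$)
$Y{\left(z \right)} = 7 \sqrt{5 + z^{2} + 3 z}$ ($Y{\left(z \right)} = \sqrt{-3 + \left(\left(z^{2} + 3 z\right) + 8\right)} 7 = \sqrt{-3 + \left(8 + z^{2} + 3 z\right)} 7 = \sqrt{5 + z^{2} + 3 z} 7 = 7 \sqrt{5 + z^{2} + 3 z}$)
$d{\left(a \right)} = - \frac{3}{2} + \frac{a}{2}$
$\sqrt{d{\left(1 \cdot 65 \right)} + Y{\left(M \right)}} = \sqrt{\left(- \frac{3}{2} + \frac{1 \cdot 65}{2}\right) + 7 \sqrt{5 + 1053^{2} + 3 \cdot 1053}} = \sqrt{\left(- \frac{3}{2} + \frac{1}{2} \cdot 65\right) + 7 \sqrt{5 + 1108809 + 3159}} = \sqrt{\left(- \frac{3}{2} + \frac{65}{2}\right) + 7 \sqrt{1111973}} = \sqrt{31 + 7 \sqrt{1111973}}$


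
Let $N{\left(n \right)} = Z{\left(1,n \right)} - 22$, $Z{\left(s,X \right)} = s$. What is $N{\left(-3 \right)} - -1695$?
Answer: $1674$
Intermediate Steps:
$N{\left(n \right)} = -21$ ($N{\left(n \right)} = 1 - 22 = -21$)
$N{\left(-3 \right)} - -1695 = -21 - -1695 = -21 + 1695 = 1674$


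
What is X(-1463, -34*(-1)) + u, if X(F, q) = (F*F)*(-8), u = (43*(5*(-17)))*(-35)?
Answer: -16995027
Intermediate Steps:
u = 127925 (u = (43*(-85))*(-35) = -3655*(-35) = 127925)
X(F, q) = -8*F² (X(F, q) = F²*(-8) = -8*F²)
X(-1463, -34*(-1)) + u = -8*(-1463)² + 127925 = -8*2140369 + 127925 = -17122952 + 127925 = -16995027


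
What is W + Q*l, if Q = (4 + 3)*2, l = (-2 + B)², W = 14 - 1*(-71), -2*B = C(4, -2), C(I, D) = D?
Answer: 99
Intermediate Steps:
B = 1 (B = -½*(-2) = 1)
W = 85 (W = 14 + 71 = 85)
l = 1 (l = (-2 + 1)² = (-1)² = 1)
Q = 14 (Q = 7*2 = 14)
W + Q*l = 85 + 14*1 = 85 + 14 = 99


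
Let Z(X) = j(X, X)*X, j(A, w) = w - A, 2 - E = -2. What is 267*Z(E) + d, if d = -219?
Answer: -219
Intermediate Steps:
E = 4 (E = 2 - 1*(-2) = 2 + 2 = 4)
Z(X) = 0 (Z(X) = (X - X)*X = 0*X = 0)
267*Z(E) + d = 267*0 - 219 = 0 - 219 = -219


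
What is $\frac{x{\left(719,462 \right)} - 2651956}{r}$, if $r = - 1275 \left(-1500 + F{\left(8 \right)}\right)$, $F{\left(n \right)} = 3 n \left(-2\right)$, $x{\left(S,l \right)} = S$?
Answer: $- \frac{2651237}{1973700} \approx -1.3433$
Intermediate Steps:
$F{\left(n \right)} = - 6 n$
$r = 1973700$ ($r = - 1275 \left(-1500 - 48\right) = \left(-1275\right) \left(-1548\right) = 1973700$)
$\frac{x{\left(719,462 \right)} - 2651956}{r} = \frac{719 - 2651956}{1973700} = \left(-2651237\right) \frac{1}{1973700} = - \frac{2651237}{1973700}$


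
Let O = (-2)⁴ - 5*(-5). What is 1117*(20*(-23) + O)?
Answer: -468023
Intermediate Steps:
O = 41 (O = 16 + 25 = 41)
1117*(20*(-23) + O) = 1117*(20*(-23) + 41) = 1117*(-460 + 41) = 1117*(-419) = -468023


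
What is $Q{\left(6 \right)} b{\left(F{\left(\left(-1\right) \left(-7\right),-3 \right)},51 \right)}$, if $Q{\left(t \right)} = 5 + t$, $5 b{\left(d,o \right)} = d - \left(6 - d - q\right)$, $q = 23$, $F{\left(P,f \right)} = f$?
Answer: $\frac{121}{5} \approx 24.2$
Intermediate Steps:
$b{\left(d,o \right)} = \frac{17}{5} + \frac{2 d}{5}$ ($b{\left(d,o \right)} = \frac{d + \left(\left(23 + d\right) - 6\right)}{5} = \frac{d + \left(17 + d\right)}{5} = \frac{17 + 2 d}{5} = \frac{17}{5} + \frac{2 d}{5}$)
$Q{\left(6 \right)} b{\left(F{\left(\left(-1\right) \left(-7\right),-3 \right)},51 \right)} = \left(5 + 6\right) \left(\frac{17}{5} + \frac{2}{5} \left(-3\right)\right) = 11 \left(\frac{17}{5} - \frac{6}{5}\right) = 11 \cdot \frac{11}{5} = \frac{121}{5}$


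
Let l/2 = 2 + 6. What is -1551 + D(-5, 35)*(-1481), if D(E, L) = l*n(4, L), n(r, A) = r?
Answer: -96335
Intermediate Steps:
l = 16 (l = 2*(2 + 6) = 2*8 = 16)
D(E, L) = 64 (D(E, L) = 16*4 = 64)
-1551 + D(-5, 35)*(-1481) = -1551 + 64*(-1481) = -1551 - 94784 = -96335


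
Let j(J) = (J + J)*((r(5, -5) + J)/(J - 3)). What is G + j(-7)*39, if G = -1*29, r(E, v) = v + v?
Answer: -4786/5 ≈ -957.20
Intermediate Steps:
r(E, v) = 2*v
j(J) = 2*J*(-10 + J)/(-3 + J) (j(J) = (J + J)*((2*(-5) + J)/(J - 3)) = (2*J)*((-10 + J)/(-3 + J)) = 2*J*(-10 + J)/(-3 + J))
G = -29
G + j(-7)*39 = -29 + (2*(-7)*(-10 - 7)/(-3 - 7))*39 = -29 + (2*(-7)*(-17)/(-10))*39 = -29 + (2*(-7)*(-⅒)*(-17))*39 = -29 - 119/5*39 = -29 - 4641/5 = -4786/5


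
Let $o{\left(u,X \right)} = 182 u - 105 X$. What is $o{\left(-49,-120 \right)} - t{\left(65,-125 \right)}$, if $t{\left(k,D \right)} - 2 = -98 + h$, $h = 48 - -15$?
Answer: $3715$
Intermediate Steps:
$h = 63$ ($h = 48 + 15 = 63$)
$o{\left(u,X \right)} = - 105 X + 182 u$
$t{\left(k,D \right)} = -33$ ($t{\left(k,D \right)} = 2 + \left(-98 + 63\right) = 2 - 35 = -33$)
$o{\left(-49,-120 \right)} - t{\left(65,-125 \right)} = \left(\left(-105\right) \left(-120\right) + 182 \left(-49\right)\right) - -33 = \left(12600 - 8918\right) + 33 = 3682 + 33 = 3715$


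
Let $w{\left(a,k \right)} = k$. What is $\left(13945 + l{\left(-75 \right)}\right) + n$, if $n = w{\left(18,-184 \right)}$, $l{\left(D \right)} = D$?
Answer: $13686$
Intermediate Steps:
$n = -184$
$\left(13945 + l{\left(-75 \right)}\right) + n = \left(13945 - 75\right) - 184 = 13870 - 184 = 13686$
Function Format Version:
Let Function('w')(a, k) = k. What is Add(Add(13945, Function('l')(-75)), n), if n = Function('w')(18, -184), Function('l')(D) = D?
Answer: 13686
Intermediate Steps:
n = -184
Add(Add(13945, Function('l')(-75)), n) = Add(Add(13945, -75), -184) = Add(13870, -184) = 13686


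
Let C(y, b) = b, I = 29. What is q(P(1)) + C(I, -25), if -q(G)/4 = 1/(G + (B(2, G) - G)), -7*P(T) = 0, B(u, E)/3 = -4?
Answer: -74/3 ≈ -24.667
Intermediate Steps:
B(u, E) = -12 (B(u, E) = 3*(-4) = -12)
P(T) = 0 (P(T) = -⅐*0 = 0)
q(G) = ⅓ (q(G) = -4/(G + (-12 - G)) = -4/(-12) = -4*(-1/12) = ⅓)
q(P(1)) + C(I, -25) = ⅓ - 25 = -74/3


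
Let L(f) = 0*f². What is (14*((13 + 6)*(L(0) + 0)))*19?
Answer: 0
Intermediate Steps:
L(f) = 0
(14*((13 + 6)*(L(0) + 0)))*19 = (14*((13 + 6)*(0 + 0)))*19 = (14*(19*0))*19 = (14*0)*19 = 0*19 = 0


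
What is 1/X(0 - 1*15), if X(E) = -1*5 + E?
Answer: -1/20 ≈ -0.050000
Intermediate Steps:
X(E) = -5 + E
1/X(0 - 1*15) = 1/(-5 + (0 - 1*15)) = 1/(-5 + (0 - 15)) = 1/(-5 - 15) = 1/(-20) = -1/20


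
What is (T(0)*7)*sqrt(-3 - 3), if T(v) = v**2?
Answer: 0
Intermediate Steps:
(T(0)*7)*sqrt(-3 - 3) = (0**2*7)*sqrt(-3 - 3) = (0*7)*sqrt(-6) = 0*(I*sqrt(6)) = 0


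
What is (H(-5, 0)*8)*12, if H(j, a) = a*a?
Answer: 0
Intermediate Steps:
H(j, a) = a²
(H(-5, 0)*8)*12 = (0²*8)*12 = (0*8)*12 = 0*12 = 0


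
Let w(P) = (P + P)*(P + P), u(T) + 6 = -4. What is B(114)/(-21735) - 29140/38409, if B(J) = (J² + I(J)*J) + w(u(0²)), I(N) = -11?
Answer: -1689278/1282365 ≈ -1.3173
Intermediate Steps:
u(T) = -10 (u(T) = -6 - 4 = -10)
w(P) = 4*P² (w(P) = (2*P)*(2*P) = 4*P²)
B(J) = 400 + J² - 11*J (B(J) = (J² - 11*J) + 4*(-10)² = (J² - 11*J) + 4*100 = (J² - 11*J) + 400 = 400 + J² - 11*J)
B(114)/(-21735) - 29140/38409 = (400 + 114² - 11*114)/(-21735) - 29140/38409 = (400 + 12996 - 1254)*(-1/21735) - 29140*1/38409 = 12142*(-1/21735) - 940/1239 = -12142/21735 - 940/1239 = -1689278/1282365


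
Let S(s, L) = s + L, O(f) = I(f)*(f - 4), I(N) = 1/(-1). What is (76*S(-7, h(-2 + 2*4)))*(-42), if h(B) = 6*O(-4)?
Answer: -130872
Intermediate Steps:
I(N) = -1
O(f) = 4 - f (O(f) = -(f - 4) = -(-4 + f) = 4 - f)
h(B) = 48 (h(B) = 6*(4 - 1*(-4)) = 6*(4 + 4) = 6*8 = 48)
S(s, L) = L + s
(76*S(-7, h(-2 + 2*4)))*(-42) = (76*(48 - 7))*(-42) = (76*41)*(-42) = 3116*(-42) = -130872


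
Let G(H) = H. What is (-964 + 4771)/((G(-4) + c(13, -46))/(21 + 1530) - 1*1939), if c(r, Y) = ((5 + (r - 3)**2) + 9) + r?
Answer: -1968219/1002422 ≈ -1.9635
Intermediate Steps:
c(r, Y) = 14 + r + (-3 + r)**2 (c(r, Y) = ((5 + (-3 + r)**2) + 9) + r = (14 + (-3 + r)**2) + r = 14 + r + (-3 + r)**2)
(-964 + 4771)/((G(-4) + c(13, -46))/(21 + 1530) - 1*1939) = (-964 + 4771)/((-4 + (14 + 13 + (-3 + 13)**2))/(21 + 1530) - 1*1939) = 3807/((-4 + (14 + 13 + 10**2))/1551 - 1939) = 3807/((-4 + (14 + 13 + 100))*(1/1551) - 1939) = 3807/((-4 + 127)*(1/1551) - 1939) = 3807/(123*(1/1551) - 1939) = 3807/(41/517 - 1939) = 3807/(-1002422/517) = 3807*(-517/1002422) = -1968219/1002422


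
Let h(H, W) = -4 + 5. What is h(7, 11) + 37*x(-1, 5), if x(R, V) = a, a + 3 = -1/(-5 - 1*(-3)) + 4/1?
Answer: 113/2 ≈ 56.500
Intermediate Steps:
h(H, W) = 1
a = 3/2 (a = -3 + (-1/(-5 - 1*(-3)) + 4/1) = -3 + (-1/(-5 + 3) + 4*1) = -3 + (-1/(-2) + 4) = -3 + (-1*(-1/2) + 4) = -3 + (1/2 + 4) = -3 + 9/2 = 3/2 ≈ 1.5000)
x(R, V) = 3/2
h(7, 11) + 37*x(-1, 5) = 1 + 37*(3/2) = 1 + 111/2 = 113/2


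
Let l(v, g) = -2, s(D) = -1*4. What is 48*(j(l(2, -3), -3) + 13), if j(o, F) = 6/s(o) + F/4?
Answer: 516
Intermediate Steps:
s(D) = -4
j(o, F) = -3/2 + F/4 (j(o, F) = 6/(-4) + F/4 = 6*(-¼) + F*(¼) = -3/2 + F/4)
48*(j(l(2, -3), -3) + 13) = 48*((-3/2 + (¼)*(-3)) + 13) = 48*((-3/2 - ¾) + 13) = 48*(-9/4 + 13) = 48*(43/4) = 516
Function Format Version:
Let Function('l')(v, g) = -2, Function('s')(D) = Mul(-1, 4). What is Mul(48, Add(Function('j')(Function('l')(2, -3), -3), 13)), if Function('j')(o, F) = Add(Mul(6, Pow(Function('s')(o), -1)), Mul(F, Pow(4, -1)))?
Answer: 516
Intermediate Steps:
Function('s')(D) = -4
Function('j')(o, F) = Add(Rational(-3, 2), Mul(Rational(1, 4), F)) (Function('j')(o, F) = Add(Mul(6, Pow(-4, -1)), Mul(F, Pow(4, -1))) = Add(Mul(6, Rational(-1, 4)), Mul(F, Rational(1, 4))) = Add(Rational(-3, 2), Mul(Rational(1, 4), F)))
Mul(48, Add(Function('j')(Function('l')(2, -3), -3), 13)) = Mul(48, Add(Add(Rational(-3, 2), Mul(Rational(1, 4), -3)), 13)) = Mul(48, Add(Add(Rational(-3, 2), Rational(-3, 4)), 13)) = Mul(48, Add(Rational(-9, 4), 13)) = Mul(48, Rational(43, 4)) = 516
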